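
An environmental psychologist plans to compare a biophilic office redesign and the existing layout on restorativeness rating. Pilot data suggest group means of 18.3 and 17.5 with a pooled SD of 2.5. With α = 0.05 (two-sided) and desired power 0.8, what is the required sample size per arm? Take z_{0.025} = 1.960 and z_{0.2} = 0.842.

n = 154 per group

Cohen's d = |M₁ − M₂| / SD_pooled = |18.3 − 17.5| / 2.5 = 0.8 / 2.5 = 0.320.
For two independent groups with equal n: n = 2·((z_{α/2} + z_β) / d)².
z_{α/2} + z_β = 1.960 + 0.842 = 2.802.
n = 2 × (2.802 / 0.320)² = 2 × 8.756² = 2 × 76.67 = 153.3.
Round up to the next whole participant.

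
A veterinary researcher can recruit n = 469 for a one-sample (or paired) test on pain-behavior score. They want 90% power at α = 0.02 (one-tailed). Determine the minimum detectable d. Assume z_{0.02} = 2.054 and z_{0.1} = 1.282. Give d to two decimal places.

d_min ≈ 0.15

For a single sample (or paired design) of n = 469: d_min = (z_{α} + z_β)/√n.
z-sum = 2.054 + 1.282 = 3.336.
d_min = 3.336 / √469 = 3.336 / 21.656 = 0.154.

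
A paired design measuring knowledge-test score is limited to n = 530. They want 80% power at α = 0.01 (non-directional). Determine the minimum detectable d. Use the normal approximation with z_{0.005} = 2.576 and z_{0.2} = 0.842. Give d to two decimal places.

For a single sample (or paired design) of n = 530: d_min = (z_{α/2} + z_β)/√n.
z-sum = 2.576 + 0.842 = 3.418.
d_min = 3.418 / √530 = 3.418 / 23.022 = 0.148.

d_min ≈ 0.15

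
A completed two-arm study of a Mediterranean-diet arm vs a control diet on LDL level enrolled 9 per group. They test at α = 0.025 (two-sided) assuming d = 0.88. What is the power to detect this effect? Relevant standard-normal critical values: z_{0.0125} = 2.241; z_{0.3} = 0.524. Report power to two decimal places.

power ≈ 0.35

For two equal groups, power = Φ(d·√(n/2) − z_{α/2}).
d·√(n/2) = 0.88 × √(9/2) = 0.88 × 2.121 = 1.867.
z_β = 1.867 − 2.241 = -0.374.
Power = Φ(-0.374) = 0.354.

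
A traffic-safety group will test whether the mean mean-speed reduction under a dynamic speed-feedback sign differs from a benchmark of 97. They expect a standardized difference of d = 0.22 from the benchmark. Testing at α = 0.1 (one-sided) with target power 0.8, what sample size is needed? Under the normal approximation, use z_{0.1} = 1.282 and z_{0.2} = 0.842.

n = 94

For a one-sample test: n = ((z_{α} + z_β) / d)².
z_{α} + z_β = 1.282 + 0.842 = 2.124.
n = (2.124 / 0.22)² = 9.655² = 93.21.
Round up.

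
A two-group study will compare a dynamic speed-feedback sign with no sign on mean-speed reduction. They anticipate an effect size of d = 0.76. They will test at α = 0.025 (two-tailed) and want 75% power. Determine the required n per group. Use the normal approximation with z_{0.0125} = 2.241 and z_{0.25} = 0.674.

n = 30 per group

For two independent groups with equal n: n = 2·((z_{α/2} + z_β) / d)².
z_{α/2} + z_β = 2.241 + 0.674 = 2.915.
n = 2 × (2.915 / 0.76)² = 2 × 3.836² = 2 × 14.71 = 29.4.
Round up to the next whole participant.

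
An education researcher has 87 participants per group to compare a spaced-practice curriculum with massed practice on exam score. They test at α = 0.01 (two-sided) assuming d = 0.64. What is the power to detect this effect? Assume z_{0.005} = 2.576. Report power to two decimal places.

For two equal groups, power = Φ(d·√(n/2) − z_{α/2}).
d·√(n/2) = 0.64 × √(87/2) = 0.64 × 6.595 = 4.221.
z_β = 4.221 − 2.576 = 1.645.
Power = Φ(1.645) = 0.950.

power ≈ 0.95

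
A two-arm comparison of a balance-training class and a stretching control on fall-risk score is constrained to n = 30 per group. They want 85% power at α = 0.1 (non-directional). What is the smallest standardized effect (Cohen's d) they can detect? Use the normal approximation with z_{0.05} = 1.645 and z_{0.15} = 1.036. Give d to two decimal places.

d_min ≈ 0.69

For two independent groups of n = 30 each: d_min = (z_{α/2} + z_β)·√(2/n).
z-sum = 1.645 + 1.036 = 2.681.
d_min = 2.681 × √(2/30) = 2.681 × 0.2582 = 0.692.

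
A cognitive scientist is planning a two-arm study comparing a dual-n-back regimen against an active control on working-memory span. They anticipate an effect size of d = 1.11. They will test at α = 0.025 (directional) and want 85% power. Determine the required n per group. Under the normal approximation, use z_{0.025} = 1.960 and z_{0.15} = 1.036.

n = 15 per group

For two independent groups with equal n: n = 2·((z_{α} + z_β) / d)².
z_{α} + z_β = 1.960 + 1.036 = 2.996.
n = 2 × (2.996 / 1.11)² = 2 × 2.699² = 2 × 7.29 = 14.6.
Round up to the next whole participant.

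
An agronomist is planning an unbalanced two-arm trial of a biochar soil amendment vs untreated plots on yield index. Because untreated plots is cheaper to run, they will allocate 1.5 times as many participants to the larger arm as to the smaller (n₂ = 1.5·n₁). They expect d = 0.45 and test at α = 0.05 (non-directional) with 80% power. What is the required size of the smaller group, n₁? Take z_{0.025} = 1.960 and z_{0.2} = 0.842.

With allocation ratio k = n₂/n₁ = 1.5, Var(x̄₁−x̄₂) = σ²(1/n₁ + 1/(k·n₁)) = σ²·(k+1)/(k·n₁).
So n₁ = (1 + 1/k)·((z_{α/2} + z_β)/d)² = 1.667 × (2.802/0.45)².
n₁ = 1.667 × 38.77 = 64.6.
Round up: n₁ = 65, giving n₂ = ⌈1.5 × 65⌉ = ⌈97.5⌉ = 98.

n₁ = 65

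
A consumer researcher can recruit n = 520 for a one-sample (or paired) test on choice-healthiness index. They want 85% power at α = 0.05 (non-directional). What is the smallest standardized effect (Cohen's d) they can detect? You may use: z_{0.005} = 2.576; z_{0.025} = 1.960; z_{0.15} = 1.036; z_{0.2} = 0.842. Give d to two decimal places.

For a single sample (or paired design) of n = 520: d_min = (z_{α/2} + z_β)/√n.
z-sum = 1.960 + 1.036 = 2.996.
d_min = 2.996 / √520 = 2.996 / 22.804 = 0.131.

d_min ≈ 0.13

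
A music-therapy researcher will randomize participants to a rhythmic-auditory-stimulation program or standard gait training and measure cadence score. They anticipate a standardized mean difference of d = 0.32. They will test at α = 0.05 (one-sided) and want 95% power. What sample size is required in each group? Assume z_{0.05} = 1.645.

For two independent groups with equal n: n = 2·((z_{α} + z_β) / d)².
z_{α} + z_β = 1.645 + 1.645 = 3.290.
n = 2 × (3.290 / 0.32)² = 2 × 10.281² = 2 × 105.70 = 211.4.
Round up to the next whole participant.

n = 212 per group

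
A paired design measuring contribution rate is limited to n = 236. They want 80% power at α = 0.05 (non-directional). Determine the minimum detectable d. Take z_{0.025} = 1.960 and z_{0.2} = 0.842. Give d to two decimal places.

d_min ≈ 0.18

For a single sample (or paired design) of n = 236: d_min = (z_{α/2} + z_β)/√n.
z-sum = 1.960 + 0.842 = 2.802.
d_min = 2.802 / √236 = 2.802 / 15.362 = 0.182.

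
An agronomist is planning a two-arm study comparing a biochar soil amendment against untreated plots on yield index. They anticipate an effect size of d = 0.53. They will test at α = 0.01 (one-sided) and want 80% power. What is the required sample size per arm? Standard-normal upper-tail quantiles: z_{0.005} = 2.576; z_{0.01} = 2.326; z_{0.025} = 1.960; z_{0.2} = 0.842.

n = 72 per group

For two independent groups with equal n: n = 2·((z_{α} + z_β) / d)².
z_{α} + z_β = 2.326 + 0.842 = 3.168.
n = 2 × (3.168 / 0.53)² = 2 × 5.977² = 2 × 35.73 = 71.5.
Round up to the next whole participant.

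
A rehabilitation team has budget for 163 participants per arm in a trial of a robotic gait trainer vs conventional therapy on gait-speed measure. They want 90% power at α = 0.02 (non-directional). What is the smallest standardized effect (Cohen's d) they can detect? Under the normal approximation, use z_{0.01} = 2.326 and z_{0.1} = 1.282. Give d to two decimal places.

For two independent groups of n = 163 each: d_min = (z_{α/2} + z_β)·√(2/n).
z-sum = 2.326 + 1.282 = 3.608.
d_min = 3.608 × √(2/163) = 3.608 × 0.1108 = 0.400.

d_min ≈ 0.40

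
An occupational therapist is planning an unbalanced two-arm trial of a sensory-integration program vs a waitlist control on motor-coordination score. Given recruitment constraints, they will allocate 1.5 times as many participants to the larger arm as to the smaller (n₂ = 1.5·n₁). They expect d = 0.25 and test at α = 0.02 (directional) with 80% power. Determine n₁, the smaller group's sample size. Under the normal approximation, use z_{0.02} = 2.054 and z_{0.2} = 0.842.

n₁ = 224

With allocation ratio k = n₂/n₁ = 1.5, Var(x̄₁−x̄₂) = σ²(1/n₁ + 1/(k·n₁)) = σ²·(k+1)/(k·n₁).
So n₁ = (1 + 1/k)·((z_{α} + z_β)/d)² = 1.667 × (2.896/0.25)².
n₁ = 1.667 × 134.19 = 223.6.
Round up: n₁ = 224, giving n₂ = 1.5 × 224 = 336.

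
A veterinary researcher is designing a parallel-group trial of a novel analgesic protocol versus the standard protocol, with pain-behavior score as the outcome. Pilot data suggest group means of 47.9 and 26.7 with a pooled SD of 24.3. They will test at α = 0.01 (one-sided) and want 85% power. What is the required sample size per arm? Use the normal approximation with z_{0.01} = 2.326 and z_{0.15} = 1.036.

n = 30 per group

Cohen's d = |M₁ − M₂| / SD_pooled = |47.9 − 26.7| / 24.3 = 21.2 / 24.3 = 0.872.
For two independent groups with equal n: n = 2·((z_{α} + z_β) / d)².
z_{α} + z_β = 2.326 + 1.036 = 3.362.
n = 2 × (3.362 / 0.872)² = 2 × 3.856² = 2 × 14.86 = 29.7.
Round up to the next whole participant.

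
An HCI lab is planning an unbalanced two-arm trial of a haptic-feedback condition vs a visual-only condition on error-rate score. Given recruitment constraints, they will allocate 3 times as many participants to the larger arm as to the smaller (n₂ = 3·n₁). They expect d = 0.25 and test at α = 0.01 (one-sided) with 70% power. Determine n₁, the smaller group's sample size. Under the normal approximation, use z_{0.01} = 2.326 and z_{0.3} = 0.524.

With allocation ratio k = n₂/n₁ = 3, Var(x̄₁−x̄₂) = σ²(1/n₁ + 1/(k·n₁)) = σ²·(k+1)/(k·n₁).
So n₁ = (1 + 1/k)·((z_{α} + z_β)/d)² = 1.333 × (2.850/0.25)².
n₁ = 1.333 × 129.96 = 173.3.
Round up: n₁ = 174, giving n₂ = 3 × 174 = 522.

n₁ = 174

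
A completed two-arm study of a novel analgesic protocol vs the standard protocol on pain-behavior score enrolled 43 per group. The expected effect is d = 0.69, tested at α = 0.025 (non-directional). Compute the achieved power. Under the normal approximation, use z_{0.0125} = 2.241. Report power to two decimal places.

power ≈ 0.83

For two equal groups, power = Φ(d·√(n/2) − z_{α/2}).
d·√(n/2) = 0.69 × √(43/2) = 0.69 × 4.637 = 3.199.
z_β = 3.199 − 2.241 = 0.958.
Power = Φ(0.958) = 0.831.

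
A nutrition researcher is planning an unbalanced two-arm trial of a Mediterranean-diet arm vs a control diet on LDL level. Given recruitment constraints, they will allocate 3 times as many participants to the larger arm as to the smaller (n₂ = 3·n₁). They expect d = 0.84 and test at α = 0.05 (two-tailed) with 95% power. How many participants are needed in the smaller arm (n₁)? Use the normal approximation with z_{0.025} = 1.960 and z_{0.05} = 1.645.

With allocation ratio k = n₂/n₁ = 3, Var(x̄₁−x̄₂) = σ²(1/n₁ + 1/(k·n₁)) = σ²·(k+1)/(k·n₁).
So n₁ = (1 + 1/k)·((z_{α/2} + z_β)/d)² = 1.333 × (3.605/0.84)².
n₁ = 1.333 × 18.42 = 24.6.
Round up: n₁ = 25, giving n₂ = 3 × 25 = 75.

n₁ = 25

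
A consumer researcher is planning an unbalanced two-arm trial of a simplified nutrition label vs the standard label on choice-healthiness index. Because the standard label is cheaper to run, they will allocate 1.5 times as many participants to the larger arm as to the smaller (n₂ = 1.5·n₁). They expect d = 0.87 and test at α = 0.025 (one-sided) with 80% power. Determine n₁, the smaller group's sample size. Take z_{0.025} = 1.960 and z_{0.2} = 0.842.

n₁ = 18

With allocation ratio k = n₂/n₁ = 1.5, Var(x̄₁−x̄₂) = σ²(1/n₁ + 1/(k·n₁)) = σ²·(k+1)/(k·n₁).
So n₁ = (1 + 1/k)·((z_{α} + z_β)/d)² = 1.667 × (2.802/0.87)².
n₁ = 1.667 × 10.37 = 17.3.
Round up: n₁ = 18, giving n₂ = 1.5 × 18 = 27.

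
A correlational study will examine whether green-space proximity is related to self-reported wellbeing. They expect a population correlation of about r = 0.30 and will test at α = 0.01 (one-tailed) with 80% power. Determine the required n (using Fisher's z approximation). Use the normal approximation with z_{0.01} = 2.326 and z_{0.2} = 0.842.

n = 108

Fisher's z: C = ½·ln((1+r)/(1−r)) = ½·ln(1.8571) = 0.3095.
n = ((z_{α} + z_β)/C)² + 3.
(2.326 + 0.842) / 0.3095 = 3.168 / 0.3095 = 10.236.
n = 10.236² + 3 = 104.77 + 3 = 107.8.
Round up.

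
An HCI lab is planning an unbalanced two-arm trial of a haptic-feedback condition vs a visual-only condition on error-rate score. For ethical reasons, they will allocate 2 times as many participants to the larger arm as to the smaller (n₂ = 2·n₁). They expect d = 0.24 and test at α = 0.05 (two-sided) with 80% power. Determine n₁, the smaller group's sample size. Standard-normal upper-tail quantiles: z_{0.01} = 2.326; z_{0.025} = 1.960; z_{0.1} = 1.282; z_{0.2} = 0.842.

With allocation ratio k = n₂/n₁ = 2, Var(x̄₁−x̄₂) = σ²(1/n₁ + 1/(k·n₁)) = σ²·(k+1)/(k·n₁).
So n₁ = (1 + 1/k)·((z_{α/2} + z_β)/d)² = 1.500 × (2.802/0.24)².
n₁ = 1.500 × 136.31 = 204.5.
Round up: n₁ = 205, giving n₂ = 2 × 205 = 410.

n₁ = 205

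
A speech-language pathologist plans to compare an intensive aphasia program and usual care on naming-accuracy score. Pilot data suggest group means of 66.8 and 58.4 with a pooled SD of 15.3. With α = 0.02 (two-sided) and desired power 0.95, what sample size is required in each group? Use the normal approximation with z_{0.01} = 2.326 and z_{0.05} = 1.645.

Cohen's d = |M₁ − M₂| / SD_pooled = |66.8 − 58.4| / 15.3 = 8.4 / 15.3 = 0.549.
For two independent groups with equal n: n = 2·((z_{α/2} + z_β) / d)².
z_{α/2} + z_β = 2.326 + 1.645 = 3.971.
n = 2 × (3.971 / 0.549)² = 2 × 7.233² = 2 × 52.32 = 104.6.
Round up to the next whole participant.

n = 105 per group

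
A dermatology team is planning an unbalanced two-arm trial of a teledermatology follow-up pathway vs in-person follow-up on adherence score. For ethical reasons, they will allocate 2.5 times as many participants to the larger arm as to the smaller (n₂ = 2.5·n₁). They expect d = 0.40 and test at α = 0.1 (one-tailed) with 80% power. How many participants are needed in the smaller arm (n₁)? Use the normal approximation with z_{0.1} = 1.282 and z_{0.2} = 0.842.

With allocation ratio k = n₂/n₁ = 2.5, Var(x̄₁−x̄₂) = σ²(1/n₁ + 1/(k·n₁)) = σ²·(k+1)/(k·n₁).
So n₁ = (1 + 1/k)·((z_{α} + z_β)/d)² = 1.400 × (2.124/0.40)².
n₁ = 1.400 × 28.20 = 39.5.
Round up: n₁ = 40, giving n₂ = 2.5 × 40 = 100.

n₁ = 40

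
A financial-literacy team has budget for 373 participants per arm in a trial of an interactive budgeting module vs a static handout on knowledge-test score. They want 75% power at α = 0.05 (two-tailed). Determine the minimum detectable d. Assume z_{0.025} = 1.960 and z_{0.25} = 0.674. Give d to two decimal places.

d_min ≈ 0.19

For two independent groups of n = 373 each: d_min = (z_{α/2} + z_β)·√(2/n).
z-sum = 1.960 + 0.674 = 2.634.
d_min = 2.634 × √(2/373) = 2.634 × 0.0732 = 0.193.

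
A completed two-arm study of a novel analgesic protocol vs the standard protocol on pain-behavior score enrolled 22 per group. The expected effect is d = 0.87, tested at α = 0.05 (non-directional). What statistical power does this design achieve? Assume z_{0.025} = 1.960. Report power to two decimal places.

power ≈ 0.82

For two equal groups, power = Φ(d·√(n/2) − z_{α/2}).
d·√(n/2) = 0.87 × √(22/2) = 0.87 × 3.317 = 2.885.
z_β = 2.885 − 1.960 = 0.925.
Power = Φ(0.925) = 0.823.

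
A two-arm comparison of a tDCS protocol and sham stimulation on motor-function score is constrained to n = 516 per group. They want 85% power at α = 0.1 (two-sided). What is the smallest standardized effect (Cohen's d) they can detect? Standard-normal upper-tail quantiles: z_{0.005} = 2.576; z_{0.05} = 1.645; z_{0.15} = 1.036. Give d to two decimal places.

For two independent groups of n = 516 each: d_min = (z_{α/2} + z_β)·√(2/n).
z-sum = 1.645 + 1.036 = 2.681.
d_min = 2.681 × √(2/516) = 2.681 × 0.0623 = 0.167.

d_min ≈ 0.17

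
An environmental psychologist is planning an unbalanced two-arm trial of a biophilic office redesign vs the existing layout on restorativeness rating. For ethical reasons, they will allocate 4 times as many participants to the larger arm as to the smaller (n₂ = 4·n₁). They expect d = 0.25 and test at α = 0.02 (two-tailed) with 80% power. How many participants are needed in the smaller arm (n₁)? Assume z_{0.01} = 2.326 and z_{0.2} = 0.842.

n₁ = 201

With allocation ratio k = n₂/n₁ = 4, Var(x̄₁−x̄₂) = σ²(1/n₁ + 1/(k·n₁)) = σ²·(k+1)/(k·n₁).
So n₁ = (1 + 1/k)·((z_{α/2} + z_β)/d)² = 1.250 × (3.168/0.25)².
n₁ = 1.250 × 160.58 = 200.7.
Round up: n₁ = 201, giving n₂ = 4 × 201 = 804.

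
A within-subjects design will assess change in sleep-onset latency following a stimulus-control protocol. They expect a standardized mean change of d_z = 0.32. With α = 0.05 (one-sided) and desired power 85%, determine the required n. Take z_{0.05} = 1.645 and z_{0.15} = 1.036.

For a paired (one-sample on differences) test: n = ((z_{α} + z_β) / d)².
z_{α} + z_β = 1.645 + 1.036 = 2.681.
n = (2.681 / 0.32)² = 8.378² = 70.19.
Round up.

n = 71 pairs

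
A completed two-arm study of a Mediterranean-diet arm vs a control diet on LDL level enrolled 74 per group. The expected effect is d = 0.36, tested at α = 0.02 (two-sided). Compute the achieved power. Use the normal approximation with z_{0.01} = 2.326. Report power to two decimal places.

power ≈ 0.45

For two equal groups, power = Φ(d·√(n/2) − z_{α/2}).
d·√(n/2) = 0.36 × √(74/2) = 0.36 × 6.083 = 2.190.
z_β = 2.190 − 2.326 = -0.136.
Power = Φ(-0.136) = 0.446.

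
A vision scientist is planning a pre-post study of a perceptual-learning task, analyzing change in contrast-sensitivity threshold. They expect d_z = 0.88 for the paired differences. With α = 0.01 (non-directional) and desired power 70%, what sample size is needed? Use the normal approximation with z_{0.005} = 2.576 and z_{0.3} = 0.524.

For a paired (one-sample on differences) test: n = ((z_{α/2} + z_β) / d)².
z_{α/2} + z_β = 2.576 + 0.524 = 3.100.
n = (3.100 / 0.88)² = 3.523² = 12.41.
Round up.

n = 13 pairs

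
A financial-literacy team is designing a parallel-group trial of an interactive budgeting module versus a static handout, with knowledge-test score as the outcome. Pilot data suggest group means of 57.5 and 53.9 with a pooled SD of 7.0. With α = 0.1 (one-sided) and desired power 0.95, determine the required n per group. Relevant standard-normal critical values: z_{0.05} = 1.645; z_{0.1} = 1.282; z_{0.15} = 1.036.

Cohen's d = |M₁ − M₂| / SD_pooled = |57.5 − 53.9| / 7.0 = 3.6 / 7.0 = 0.514.
For two independent groups with equal n: n = 2·((z_{α} + z_β) / d)².
z_{α} + z_β = 1.282 + 1.645 = 2.927.
n = 2 × (2.927 / 0.514)² = 2 × 5.695² = 2 × 32.43 = 64.9.
Round up to the next whole participant.

n = 65 per group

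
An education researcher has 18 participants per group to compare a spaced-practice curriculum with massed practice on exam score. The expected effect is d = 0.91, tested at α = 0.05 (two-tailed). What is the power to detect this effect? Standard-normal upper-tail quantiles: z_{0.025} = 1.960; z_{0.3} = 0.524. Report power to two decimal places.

For two equal groups, power = Φ(d·√(n/2) − z_{α/2}).
d·√(n/2) = 0.91 × √(18/2) = 0.91 × 3.000 = 2.730.
z_β = 2.730 − 1.960 = 0.770.
Power = Φ(0.770) = 0.779.

power ≈ 0.78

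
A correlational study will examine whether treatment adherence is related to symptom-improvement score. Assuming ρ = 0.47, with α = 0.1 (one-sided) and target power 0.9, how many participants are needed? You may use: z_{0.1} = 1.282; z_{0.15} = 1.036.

Fisher's z: C = ½·ln((1+r)/(1−r)) = ½·ln(2.7736) = 0.5101.
n = ((z_{α} + z_β)/C)² + 3.
(1.282 + 1.282) / 0.5101 = 2.564 / 0.5101 = 5.026.
n = 5.026² + 3 = 25.27 + 3 = 28.3.
Round up.

n = 29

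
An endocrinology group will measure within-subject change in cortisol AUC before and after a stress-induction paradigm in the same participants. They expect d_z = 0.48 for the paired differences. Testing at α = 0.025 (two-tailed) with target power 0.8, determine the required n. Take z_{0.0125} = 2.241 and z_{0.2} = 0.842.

For a paired (one-sample on differences) test: n = ((z_{α/2} + z_β) / d)².
z_{α/2} + z_β = 2.241 + 0.842 = 3.083.
n = (3.083 / 0.48)² = 6.423² = 41.25.
Round up.

n = 42 pairs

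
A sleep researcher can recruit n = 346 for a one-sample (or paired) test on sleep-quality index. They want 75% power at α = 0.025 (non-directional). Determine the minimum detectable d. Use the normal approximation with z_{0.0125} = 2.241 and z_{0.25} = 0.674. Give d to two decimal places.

d_min ≈ 0.16

For a single sample (or paired design) of n = 346: d_min = (z_{α/2} + z_β)/√n.
z-sum = 2.241 + 0.674 = 2.915.
d_min = 2.915 / √346 = 2.915 / 18.601 = 0.157.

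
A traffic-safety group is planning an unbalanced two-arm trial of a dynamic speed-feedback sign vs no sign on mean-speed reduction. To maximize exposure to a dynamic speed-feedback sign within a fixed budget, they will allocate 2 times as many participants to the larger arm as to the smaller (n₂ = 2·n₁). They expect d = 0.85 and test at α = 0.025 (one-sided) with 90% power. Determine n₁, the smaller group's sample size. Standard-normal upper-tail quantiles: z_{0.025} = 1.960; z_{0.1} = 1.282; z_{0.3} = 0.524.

With allocation ratio k = n₂/n₁ = 2, Var(x̄₁−x̄₂) = σ²(1/n₁ + 1/(k·n₁)) = σ²·(k+1)/(k·n₁).
So n₁ = (1 + 1/k)·((z_{α} + z_β)/d)² = 1.500 × (3.242/0.85)².
n₁ = 1.500 × 14.55 = 21.8.
Round up: n₁ = 22, giving n₂ = 2 × 22 = 44.

n₁ = 22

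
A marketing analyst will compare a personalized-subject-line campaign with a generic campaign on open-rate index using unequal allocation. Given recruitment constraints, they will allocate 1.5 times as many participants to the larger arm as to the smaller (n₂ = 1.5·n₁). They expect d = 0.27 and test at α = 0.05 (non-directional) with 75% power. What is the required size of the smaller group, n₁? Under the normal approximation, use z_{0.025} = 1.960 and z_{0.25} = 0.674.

With allocation ratio k = n₂/n₁ = 1.5, Var(x̄₁−x̄₂) = σ²(1/n₁ + 1/(k·n₁)) = σ²·(k+1)/(k·n₁).
So n₁ = (1 + 1/k)·((z_{α/2} + z_β)/d)² = 1.667 × (2.634/0.27)².
n₁ = 1.667 × 95.17 = 158.6.
Round up: n₁ = 159, giving n₂ = ⌈1.5 × 159⌉ = ⌈238.5⌉ = 239.

n₁ = 159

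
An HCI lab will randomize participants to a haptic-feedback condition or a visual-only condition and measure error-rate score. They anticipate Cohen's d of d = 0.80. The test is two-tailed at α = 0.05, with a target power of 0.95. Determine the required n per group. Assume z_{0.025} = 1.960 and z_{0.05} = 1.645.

For two independent groups with equal n: n = 2·((z_{α/2} + z_β) / d)².
z_{α/2} + z_β = 1.960 + 1.645 = 3.605.
n = 2 × (3.605 / 0.80)² = 2 × 4.506² = 2 × 20.31 = 40.6.
Round up to the next whole participant.

n = 41 per group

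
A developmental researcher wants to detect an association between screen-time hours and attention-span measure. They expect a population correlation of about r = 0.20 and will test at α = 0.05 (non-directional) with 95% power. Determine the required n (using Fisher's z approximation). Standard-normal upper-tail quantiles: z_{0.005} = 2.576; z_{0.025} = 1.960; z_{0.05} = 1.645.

Fisher's z: C = ½·ln((1+r)/(1−r)) = ½·ln(1.5000) = 0.2027.
n = ((z_{α/2} + z_β)/C)² + 3.
(1.960 + 1.645) / 0.2027 = 3.605 / 0.2027 = 17.785.
n = 17.785² + 3 = 316.30 + 3 = 319.3.
Round up.

n = 320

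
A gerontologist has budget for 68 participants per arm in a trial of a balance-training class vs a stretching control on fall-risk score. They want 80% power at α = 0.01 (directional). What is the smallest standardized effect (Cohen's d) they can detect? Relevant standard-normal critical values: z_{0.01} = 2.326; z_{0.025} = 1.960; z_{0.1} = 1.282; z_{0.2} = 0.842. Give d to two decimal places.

For two independent groups of n = 68 each: d_min = (z_{α} + z_β)·√(2/n).
z-sum = 2.326 + 0.842 = 3.168.
d_min = 3.168 × √(2/68) = 3.168 × 0.1715 = 0.543.

d_min ≈ 0.54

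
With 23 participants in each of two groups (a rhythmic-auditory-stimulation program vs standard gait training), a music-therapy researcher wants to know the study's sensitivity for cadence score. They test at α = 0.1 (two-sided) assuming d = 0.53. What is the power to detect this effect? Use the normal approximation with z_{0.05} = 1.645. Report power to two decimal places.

For two equal groups, power = Φ(d·√(n/2) − z_{α/2}).
d·√(n/2) = 0.53 × √(23/2) = 0.53 × 3.391 = 1.797.
z_β = 1.797 − 1.645 = 0.152.
Power = Φ(0.152) = 0.561.

power ≈ 0.56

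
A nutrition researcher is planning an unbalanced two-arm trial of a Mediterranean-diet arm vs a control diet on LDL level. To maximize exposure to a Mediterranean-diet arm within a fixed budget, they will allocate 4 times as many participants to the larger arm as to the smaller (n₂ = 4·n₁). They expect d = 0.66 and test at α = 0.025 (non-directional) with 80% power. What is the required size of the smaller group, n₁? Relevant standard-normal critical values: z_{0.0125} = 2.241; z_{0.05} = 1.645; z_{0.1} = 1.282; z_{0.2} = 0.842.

n₁ = 28

With allocation ratio k = n₂/n₁ = 4, Var(x̄₁−x̄₂) = σ²(1/n₁ + 1/(k·n₁)) = σ²·(k+1)/(k·n₁).
So n₁ = (1 + 1/k)·((z_{α/2} + z_β)/d)² = 1.250 × (3.083/0.66)².
n₁ = 1.250 × 21.82 = 27.3.
Round up: n₁ = 28, giving n₂ = 4 × 28 = 112.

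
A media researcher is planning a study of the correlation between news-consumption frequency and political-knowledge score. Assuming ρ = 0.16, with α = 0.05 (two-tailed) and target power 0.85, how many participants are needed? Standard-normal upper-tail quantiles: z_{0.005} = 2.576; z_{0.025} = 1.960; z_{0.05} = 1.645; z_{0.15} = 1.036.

n = 348

Fisher's z: C = ½·ln((1+r)/(1−r)) = ½·ln(1.3810) = 0.1614.
n = ((z_{α/2} + z_β)/C)² + 3.
(1.960 + 1.036) / 0.1614 = 2.996 / 0.1614 = 18.563.
n = 18.563² + 3 = 344.57 + 3 = 347.6.
Round up.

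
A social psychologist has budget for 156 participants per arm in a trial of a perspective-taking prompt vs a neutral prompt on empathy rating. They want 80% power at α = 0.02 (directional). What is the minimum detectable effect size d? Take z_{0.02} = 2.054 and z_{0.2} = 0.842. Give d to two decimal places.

d_min ≈ 0.33

For two independent groups of n = 156 each: d_min = (z_{α} + z_β)·√(2/n).
z-sum = 2.054 + 0.842 = 2.896.
d_min = 2.896 × √(2/156) = 2.896 × 0.1132 = 0.328.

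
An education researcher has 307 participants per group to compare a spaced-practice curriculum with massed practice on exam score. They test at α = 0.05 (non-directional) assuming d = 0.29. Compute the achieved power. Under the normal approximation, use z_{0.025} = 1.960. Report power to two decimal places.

For two equal groups, power = Φ(d·√(n/2) − z_{α/2}).
d·√(n/2) = 0.29 × √(307/2) = 0.29 × 12.390 = 3.593.
z_β = 3.593 − 1.960 = 1.633.
Power = Φ(1.633) = 0.949.

power ≈ 0.95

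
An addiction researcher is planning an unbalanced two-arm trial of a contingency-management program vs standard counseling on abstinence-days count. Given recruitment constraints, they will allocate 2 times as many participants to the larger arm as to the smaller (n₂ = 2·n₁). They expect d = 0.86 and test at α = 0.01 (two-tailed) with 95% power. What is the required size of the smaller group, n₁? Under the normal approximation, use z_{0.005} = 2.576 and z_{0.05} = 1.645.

With allocation ratio k = n₂/n₁ = 2, Var(x̄₁−x̄₂) = σ²(1/n₁ + 1/(k·n₁)) = σ²·(k+1)/(k·n₁).
So n₁ = (1 + 1/k)·((z_{α/2} + z_β)/d)² = 1.500 × (4.221/0.86)².
n₁ = 1.500 × 24.09 = 36.1.
Round up: n₁ = 37, giving n₂ = 2 × 37 = 74.

n₁ = 37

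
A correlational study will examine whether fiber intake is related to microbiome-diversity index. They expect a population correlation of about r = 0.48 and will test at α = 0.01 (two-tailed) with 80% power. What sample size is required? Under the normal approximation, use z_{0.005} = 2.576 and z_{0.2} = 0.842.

Fisher's z: C = ½·ln((1+r)/(1−r)) = ½·ln(2.8462) = 0.5230.
n = ((z_{α/2} + z_β)/C)² + 3.
(2.576 + 0.842) / 0.5230 = 3.418 / 0.5230 = 6.535.
n = 6.535² + 3 = 42.71 + 3 = 45.7.
Round up.

n = 46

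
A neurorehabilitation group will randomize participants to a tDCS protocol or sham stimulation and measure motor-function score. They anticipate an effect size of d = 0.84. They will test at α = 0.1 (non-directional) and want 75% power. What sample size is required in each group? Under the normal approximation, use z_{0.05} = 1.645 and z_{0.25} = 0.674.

n = 16 per group

For two independent groups with equal n: n = 2·((z_{α/2} + z_β) / d)².
z_{α/2} + z_β = 1.645 + 0.674 = 2.319.
n = 2 × (2.319 / 0.84)² = 2 × 2.761² = 2 × 7.62 = 15.2.
Round up to the next whole participant.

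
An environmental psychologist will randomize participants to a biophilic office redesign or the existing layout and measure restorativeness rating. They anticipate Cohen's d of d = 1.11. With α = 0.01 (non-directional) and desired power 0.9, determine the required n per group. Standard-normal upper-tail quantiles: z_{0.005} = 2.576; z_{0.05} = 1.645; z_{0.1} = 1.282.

For two independent groups with equal n: n = 2·((z_{α/2} + z_β) / d)².
z_{α/2} + z_β = 2.576 + 1.282 = 3.858.
n = 2 × (3.858 / 1.11)² = 2 × 3.476² = 2 × 12.08 = 24.2.
Round up to the next whole participant.

n = 25 per group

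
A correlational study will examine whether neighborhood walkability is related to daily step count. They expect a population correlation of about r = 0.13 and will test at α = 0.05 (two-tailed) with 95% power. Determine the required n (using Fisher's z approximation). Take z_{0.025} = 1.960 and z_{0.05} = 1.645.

Fisher's z: C = ½·ln((1+r)/(1−r)) = ½·ln(1.2989) = 0.1307.
n = ((z_{α/2} + z_β)/C)² + 3.
(1.960 + 1.645) / 0.1307 = 3.605 / 0.1307 = 27.582.
n = 27.582² + 3 = 760.78 + 3 = 763.8.
Round up.

n = 764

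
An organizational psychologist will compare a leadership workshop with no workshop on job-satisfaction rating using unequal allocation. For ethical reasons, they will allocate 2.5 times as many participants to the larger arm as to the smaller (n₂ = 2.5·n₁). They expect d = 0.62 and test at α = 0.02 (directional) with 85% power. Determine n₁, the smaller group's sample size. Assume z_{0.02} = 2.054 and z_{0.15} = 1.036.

n₁ = 35

With allocation ratio k = n₂/n₁ = 2.5, Var(x̄₁−x̄₂) = σ²(1/n₁ + 1/(k·n₁)) = σ²·(k+1)/(k·n₁).
So n₁ = (1 + 1/k)·((z_{α} + z_β)/d)² = 1.400 × (3.090/0.62)².
n₁ = 1.400 × 24.84 = 34.8.
Round up: n₁ = 35, giving n₂ = ⌈2.5 × 35⌉ = ⌈87.5⌉ = 88.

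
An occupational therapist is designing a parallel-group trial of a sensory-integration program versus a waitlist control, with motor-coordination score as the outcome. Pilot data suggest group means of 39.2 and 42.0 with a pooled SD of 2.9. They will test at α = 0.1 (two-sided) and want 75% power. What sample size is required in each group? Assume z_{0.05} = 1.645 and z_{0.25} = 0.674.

n = 12 per group

Cohen's d = |M₁ − M₂| / SD_pooled = |39.2 − 42.0| / 2.9 = 2.8 / 2.9 = 0.966.
For two independent groups with equal n: n = 2·((z_{α/2} + z_β) / d)².
z_{α/2} + z_β = 1.645 + 0.674 = 2.319.
n = 2 × (2.319 / 0.966)² = 2 × 2.401² = 2 × 5.76 = 11.5.
Round up to the next whole participant.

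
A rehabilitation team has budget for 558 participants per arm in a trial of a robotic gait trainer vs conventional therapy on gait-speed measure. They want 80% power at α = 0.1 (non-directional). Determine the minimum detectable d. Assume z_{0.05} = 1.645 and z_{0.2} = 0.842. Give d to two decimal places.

d_min ≈ 0.15

For two independent groups of n = 558 each: d_min = (z_{α/2} + z_β)·√(2/n).
z-sum = 1.645 + 0.842 = 2.487.
d_min = 2.487 × √(2/558) = 2.487 × 0.0599 = 0.149.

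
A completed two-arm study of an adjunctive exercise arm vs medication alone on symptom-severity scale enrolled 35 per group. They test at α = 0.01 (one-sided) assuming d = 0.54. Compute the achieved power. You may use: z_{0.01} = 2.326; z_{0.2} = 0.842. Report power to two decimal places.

power ≈ 0.47

For two equal groups, power = Φ(d·√(n/2) − z_{α}).
d·√(n/2) = 0.54 × √(35/2) = 0.54 × 4.183 = 2.259.
z_β = 2.259 − 2.326 = -0.067.
Power = Φ(-0.067) = 0.473.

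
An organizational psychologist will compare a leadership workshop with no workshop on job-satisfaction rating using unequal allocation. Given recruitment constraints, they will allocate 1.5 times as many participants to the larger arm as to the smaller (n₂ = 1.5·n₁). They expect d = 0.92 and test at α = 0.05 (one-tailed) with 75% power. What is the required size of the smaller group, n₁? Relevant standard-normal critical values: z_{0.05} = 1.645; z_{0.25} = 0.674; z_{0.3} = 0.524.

n₁ = 11

With allocation ratio k = n₂/n₁ = 1.5, Var(x̄₁−x̄₂) = σ²(1/n₁ + 1/(k·n₁)) = σ²·(k+1)/(k·n₁).
So n₁ = (1 + 1/k)·((z_{α} + z_β)/d)² = 1.667 × (2.319/0.92)².
n₁ = 1.667 × 6.35 = 10.6.
Round up: n₁ = 11, giving n₂ = ⌈1.5 × 11⌉ = ⌈16.5⌉ = 17.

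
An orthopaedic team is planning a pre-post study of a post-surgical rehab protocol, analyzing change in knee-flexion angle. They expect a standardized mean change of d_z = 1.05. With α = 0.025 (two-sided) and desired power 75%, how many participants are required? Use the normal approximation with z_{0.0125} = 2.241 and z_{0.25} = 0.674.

n = 8 pairs

For a paired (one-sample on differences) test: n = ((z_{α/2} + z_β) / d)².
z_{α/2} + z_β = 2.241 + 0.674 = 2.915.
n = (2.915 / 1.05)² = 2.776² = 7.71.
Round up.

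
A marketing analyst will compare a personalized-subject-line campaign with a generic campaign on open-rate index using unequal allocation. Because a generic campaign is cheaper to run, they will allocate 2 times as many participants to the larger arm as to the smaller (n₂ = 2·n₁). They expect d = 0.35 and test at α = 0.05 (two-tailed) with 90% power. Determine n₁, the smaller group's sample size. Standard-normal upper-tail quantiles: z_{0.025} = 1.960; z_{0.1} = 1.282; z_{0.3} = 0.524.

n₁ = 129

With allocation ratio k = n₂/n₁ = 2, Var(x̄₁−x̄₂) = σ²(1/n₁ + 1/(k·n₁)) = σ²·(k+1)/(k·n₁).
So n₁ = (1 + 1/k)·((z_{α/2} + z_β)/d)² = 1.500 × (3.242/0.35)².
n₁ = 1.500 × 85.80 = 128.7.
Round up: n₁ = 129, giving n₂ = 2 × 129 = 258.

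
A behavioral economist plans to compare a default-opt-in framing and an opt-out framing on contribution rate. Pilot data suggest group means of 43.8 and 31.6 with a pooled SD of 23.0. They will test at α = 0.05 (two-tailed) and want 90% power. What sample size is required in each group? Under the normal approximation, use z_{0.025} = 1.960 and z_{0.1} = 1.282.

Cohen's d = |M₁ − M₂| / SD_pooled = |43.8 − 31.6| / 23.0 = 12.2 / 23.0 = 0.530.
For two independent groups with equal n: n = 2·((z_{α/2} + z_β) / d)².
z_{α/2} + z_β = 1.960 + 1.282 = 3.242.
n = 2 × (3.242 / 0.530)² = 2 × 6.117² = 2 × 37.42 = 74.8.
Round up to the next whole participant.

n = 75 per group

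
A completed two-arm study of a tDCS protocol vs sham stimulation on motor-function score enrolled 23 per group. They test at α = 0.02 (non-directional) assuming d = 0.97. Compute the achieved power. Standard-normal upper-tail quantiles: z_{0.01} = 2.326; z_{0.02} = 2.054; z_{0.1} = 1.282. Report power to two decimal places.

power ≈ 0.83

For two equal groups, power = Φ(d·√(n/2) − z_{α/2}).
d·√(n/2) = 0.97 × √(23/2) = 0.97 × 3.391 = 3.289.
z_β = 3.289 − 2.326 = 0.963.
Power = Φ(0.963) = 0.832.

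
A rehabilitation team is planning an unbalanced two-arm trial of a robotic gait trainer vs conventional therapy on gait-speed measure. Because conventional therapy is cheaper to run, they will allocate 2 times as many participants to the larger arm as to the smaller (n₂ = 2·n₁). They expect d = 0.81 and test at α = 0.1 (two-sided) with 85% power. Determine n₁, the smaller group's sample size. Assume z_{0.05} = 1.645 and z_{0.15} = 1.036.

With allocation ratio k = n₂/n₁ = 2, Var(x̄₁−x̄₂) = σ²(1/n₁ + 1/(k·n₁)) = σ²·(k+1)/(k·n₁).
So n₁ = (1 + 1/k)·((z_{α/2} + z_β)/d)² = 1.500 × (2.681/0.81)².
n₁ = 1.500 × 10.96 = 16.4.
Round up: n₁ = 17, giving n₂ = 2 × 17 = 34.

n₁ = 17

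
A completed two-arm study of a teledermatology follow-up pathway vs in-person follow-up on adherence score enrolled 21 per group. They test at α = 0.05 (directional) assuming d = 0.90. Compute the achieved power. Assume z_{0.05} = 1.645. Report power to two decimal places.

For two equal groups, power = Φ(d·√(n/2) − z_{α}).
d·√(n/2) = 0.90 × √(21/2) = 0.90 × 3.240 = 2.916.
z_β = 2.916 − 1.645 = 1.271.
Power = Φ(1.271) = 0.898.

power ≈ 0.90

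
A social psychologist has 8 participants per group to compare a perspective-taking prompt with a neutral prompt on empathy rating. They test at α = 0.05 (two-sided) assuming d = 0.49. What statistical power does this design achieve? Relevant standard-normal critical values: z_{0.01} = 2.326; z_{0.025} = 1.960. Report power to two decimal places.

power ≈ 0.16

For two equal groups, power = Φ(d·√(n/2) − z_{α/2}).
d·√(n/2) = 0.49 × √(8/2) = 0.49 × 2.000 = 0.980.
z_β = 0.980 − 1.960 = -0.980.
Power = Φ(-0.980) = 0.164.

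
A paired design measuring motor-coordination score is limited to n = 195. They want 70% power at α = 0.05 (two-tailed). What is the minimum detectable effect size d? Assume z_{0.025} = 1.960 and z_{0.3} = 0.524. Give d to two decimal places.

For a single sample (or paired design) of n = 195: d_min = (z_{α/2} + z_β)/√n.
z-sum = 1.960 + 0.524 = 2.484.
d_min = 2.484 / √195 = 2.484 / 13.964 = 0.178.

d_min ≈ 0.18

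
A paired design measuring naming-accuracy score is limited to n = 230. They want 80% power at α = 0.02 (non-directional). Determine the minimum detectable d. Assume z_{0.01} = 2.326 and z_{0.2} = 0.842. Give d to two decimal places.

d_min ≈ 0.21

For a single sample (or paired design) of n = 230: d_min = (z_{α/2} + z_β)/√n.
z-sum = 2.326 + 0.842 = 3.168.
d_min = 3.168 / √230 = 3.168 / 15.166 = 0.209.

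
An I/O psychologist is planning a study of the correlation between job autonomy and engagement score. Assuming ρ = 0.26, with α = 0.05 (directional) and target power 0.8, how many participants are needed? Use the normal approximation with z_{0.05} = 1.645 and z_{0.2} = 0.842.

Fisher's z: C = ½·ln((1+r)/(1−r)) = ½·ln(1.7027) = 0.2661.
n = ((z_{α} + z_β)/C)² + 3.
(1.645 + 0.842) / 0.2661 = 2.487 / 0.2661 = 9.346.
n = 9.346² + 3 = 87.35 + 3 = 90.3.
Round up.

n = 91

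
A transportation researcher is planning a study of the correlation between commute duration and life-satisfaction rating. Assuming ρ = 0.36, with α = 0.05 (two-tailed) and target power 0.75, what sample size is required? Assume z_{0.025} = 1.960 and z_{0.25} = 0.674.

Fisher's z: C = ½·ln((1+r)/(1−r)) = ½·ln(2.1250) = 0.3769.
n = ((z_{α/2} + z_β)/C)² + 3.
(1.960 + 0.674) / 0.3769 = 2.634 / 0.3769 = 6.989.
n = 6.989² + 3 = 48.84 + 3 = 51.8.
Round up.

n = 52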